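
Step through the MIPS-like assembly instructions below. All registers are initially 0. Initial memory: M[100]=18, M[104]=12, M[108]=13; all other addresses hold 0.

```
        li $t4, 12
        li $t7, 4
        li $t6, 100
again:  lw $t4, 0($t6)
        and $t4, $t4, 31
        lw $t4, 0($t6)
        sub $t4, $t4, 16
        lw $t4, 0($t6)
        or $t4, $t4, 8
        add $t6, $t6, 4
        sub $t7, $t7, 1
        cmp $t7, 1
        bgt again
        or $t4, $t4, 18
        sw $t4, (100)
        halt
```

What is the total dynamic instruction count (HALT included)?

$t4=12
$t7=4
$t6=100
$t4=M[100]=18
$t4=18&31=18
$t4=M[100]=18
$t4=18-16=2
$t4=M[100]=18
$t4=18|8=26
$t6=100+4=104
$t7=4-1=3
cmp $t7, 1  (cmp 3,1)
bgt again: taken
$t4=M[104]=12
$t4=12&31=12
$t4=M[104]=12
$t4=12-16=-4
$t4=M[104]=12
$t4=12|8=12
$t6=104+4=108
$t7=3-1=2
cmp $t7, 1  (cmp 2,1)
bgt again: taken
$t4=M[108]=13
$t4=13&31=13
$t4=M[108]=13
$t4=13-16=-3
$t4=M[108]=13
$t4=13|8=13
$t6=108+4=112
$t7=2-1=1
cmp $t7, 1  (cmp 1,1)
bgt again: not taken
$t4=13|18=31
sw $t4, (100) → M[100]=31
halt.
Total executed instructions: 36.

36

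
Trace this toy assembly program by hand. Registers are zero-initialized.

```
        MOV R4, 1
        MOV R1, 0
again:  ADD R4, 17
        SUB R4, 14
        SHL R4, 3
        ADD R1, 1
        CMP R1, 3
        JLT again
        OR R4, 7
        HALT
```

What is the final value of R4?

2271

MOV R4, 1 → R4=1
MOV R1, 0 → R1=0
ADD R4, 17 → R4=1+17=18
SUB R4, 14 → R4=18-14=4
SHL R4, 3 → R4=4<<3=32
ADD R1, 1 → R1=0+1=1
CMP R1, 3  (cmp 1,3)
JLT again: taken
ADD R4, 17 → R4=32+17=49
SUB R4, 14 → R4=49-14=35
SHL R4, 3 → R4=35<<3=280
ADD R1, 1 → R1=1+1=2
CMP R1, 3  (cmp 2,3)
JLT again: taken
ADD R4, 17 → R4=280+17=297
SUB R4, 14 → R4=297-14=283
SHL R4, 3 → R4=283<<3=2264
ADD R1, 1 → R1=2+1=3
CMP R1, 3  (cmp 3,3)
JLT again: not taken
OR R4, 7 → R4=2264|7=2271
halt.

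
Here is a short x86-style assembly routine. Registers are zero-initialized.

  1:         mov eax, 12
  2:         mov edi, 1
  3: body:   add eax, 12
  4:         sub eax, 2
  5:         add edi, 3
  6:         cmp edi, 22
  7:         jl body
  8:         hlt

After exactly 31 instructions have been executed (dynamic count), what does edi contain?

eax=12
edi=1
eax=12+12=24
eax=24-2=22
edi=1+3=4
cmp edi, 22  (cmp 4,22)
jl body: taken
eax=22+12=34
eax=34-2=32
edi=4+3=7
cmp edi, 22  (cmp 7,22)
jl body: taken
eax=32+12=44
eax=44-2=42
edi=7+3=10
cmp edi, 22  (cmp 10,22)
jl body: taken
eax=42+12=54
eax=54-2=52
edi=10+3=13
cmp edi, 22  (cmp 13,22)
jl body: taken
eax=52+12=64
eax=64-2=62
edi=13+3=16
cmp edi, 22  (cmp 16,22)
jl body: taken
eax=62+12=74
eax=74-2=72
edi=16+3=19
cmp edi, 22  (cmp 19,22)
After step 31: edi = 19.

19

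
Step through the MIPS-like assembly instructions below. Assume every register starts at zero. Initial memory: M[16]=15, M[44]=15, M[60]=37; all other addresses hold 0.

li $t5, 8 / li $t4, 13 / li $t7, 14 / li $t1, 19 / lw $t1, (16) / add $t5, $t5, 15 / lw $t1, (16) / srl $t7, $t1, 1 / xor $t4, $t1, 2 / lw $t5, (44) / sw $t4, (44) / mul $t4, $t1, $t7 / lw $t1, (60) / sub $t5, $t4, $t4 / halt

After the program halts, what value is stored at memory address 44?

li $t5, 8 → $t5=8
li $t4, 13 → $t4=13
li $t7, 14 → $t7=14
li $t1, 19 → $t1=19
lw $t1, (16) → $t1=M[16]=15
add $t5, $t5, 15 → $t5=8+15=23
lw $t1, (16) → $t1=M[16]=15
srl $t7, $t1, 1 → $t7=15>>1=7
xor $t4, $t1, 2 → $t4=15^2=13
lw $t5, (44) → $t5=M[44]=15
sw $t4, (44) → M[44]=13
mul $t4, $t1, $t7 → $t4=15*7=105
lw $t1, (60) → $t1=M[60]=37
sub $t5, $t4, $t4 → $t5=105-105=0
halt.

13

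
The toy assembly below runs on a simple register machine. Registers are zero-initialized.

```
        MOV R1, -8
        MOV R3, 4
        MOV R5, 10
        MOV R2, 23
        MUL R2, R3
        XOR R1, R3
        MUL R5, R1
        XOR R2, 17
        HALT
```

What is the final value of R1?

after MOV R1, -8: R1=-8
after MOV R3, 4: R3=4
after MOV R5, 10: R5=10
after MOV R2, 23: R2=23
after MUL R2, R3: R2=23*4=92
after XOR R1, R3: R1=(-8)^4=-4
after MUL R5, R1: R5=10*(-4)=-40
after XOR R2, 17: R2=92^17=77
halt.

-4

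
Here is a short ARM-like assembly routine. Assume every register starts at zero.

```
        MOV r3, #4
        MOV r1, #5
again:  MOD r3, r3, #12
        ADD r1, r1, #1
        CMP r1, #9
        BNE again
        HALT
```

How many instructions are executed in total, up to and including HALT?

after MOV r3, #4: r3=4
after MOV r1, #5: r1=5
after MOD r3, r3, #12: r3=4%12=4
after ADD r1, r1, #1: r1=5+1=6
CMP r1, #9  (cmp 6,9)
BNE again: taken
after MOD r3, r3, #12: r3=4%12=4
after ADD r1, r1, #1: r1=6+1=7
CMP r1, #9  (cmp 7,9)
BNE again: taken
after MOD r3, r3, #12: r3=4%12=4
after ADD r1, r1, #1: r1=7+1=8
CMP r1, #9  (cmp 8,9)
BNE again: taken
after MOD r3, r3, #12: r3=4%12=4
after ADD r1, r1, #1: r1=8+1=9
CMP r1, #9  (cmp 9,9)
BNE again: not taken
halt.
Total executed instructions: 19.

19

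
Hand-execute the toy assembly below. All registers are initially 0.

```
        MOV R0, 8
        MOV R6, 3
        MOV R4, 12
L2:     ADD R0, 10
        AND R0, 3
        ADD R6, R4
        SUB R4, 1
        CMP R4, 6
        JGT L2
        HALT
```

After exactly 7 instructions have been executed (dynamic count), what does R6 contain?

MOV R0, 8 → R0=8
MOV R6, 3 → R6=3
MOV R4, 12 → R4=12
ADD R0, 10 → R0=8+10=18
AND R0, 3 → R0=18&3=2
ADD R6, R4 → R6=3+12=15
SUB R4, 1 → R4=12-1=11
After step 7: R6 = 15.

15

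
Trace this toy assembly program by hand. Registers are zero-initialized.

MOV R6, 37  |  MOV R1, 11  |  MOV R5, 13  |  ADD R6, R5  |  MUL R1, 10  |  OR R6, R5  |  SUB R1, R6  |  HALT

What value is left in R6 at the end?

63

MOV R6, 37 → R6=37
MOV R1, 11 → R1=11
MOV R5, 13 → R5=13
ADD R6, R5 → R6=37+13=50
MUL R1, 10 → R1=11*10=110
OR R6, R5 → R6=50|13=63
SUB R1, R6 → R1=110-63=47
halt.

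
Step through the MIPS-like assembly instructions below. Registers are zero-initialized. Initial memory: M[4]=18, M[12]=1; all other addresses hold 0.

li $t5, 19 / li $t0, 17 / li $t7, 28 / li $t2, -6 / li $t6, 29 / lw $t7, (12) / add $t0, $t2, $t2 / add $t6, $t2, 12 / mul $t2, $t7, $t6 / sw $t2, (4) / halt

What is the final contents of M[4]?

6

after li $t5, 19: $t5=19
after li $t0, 17: $t0=17
after li $t7, 28: $t7=28
after li $t2, -6: $t2=-6
after li $t6, 29: $t6=29
after lw $t7, (12): $t7=M[12]=1
after add $t0, $t2, $t2: $t0=(-6)+(-6)=-12
after add $t6, $t2, 12: $t6=(-6)+12=6
after mul $t2, $t7, $t6: $t2=1*6=6
sw $t2, (4) → M[4]=6
halt.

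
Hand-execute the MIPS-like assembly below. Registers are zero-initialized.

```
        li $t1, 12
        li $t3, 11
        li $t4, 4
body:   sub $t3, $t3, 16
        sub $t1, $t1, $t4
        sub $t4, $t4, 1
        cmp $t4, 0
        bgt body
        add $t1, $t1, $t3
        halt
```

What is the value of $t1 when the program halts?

-51

$t1=12
$t3=11
$t4=4
$t3=11-16=-5
$t1=12-4=8
$t4=4-1=3
cmp $t4, 0  (cmp 3,0)
bgt body: taken
$t3=(-5)-16=-21
$t1=8-3=5
$t4=3-1=2
cmp $t4, 0  (cmp 2,0)
bgt body: taken
$t3=(-21)-16=-37
$t1=5-2=3
$t4=2-1=1
cmp $t4, 0  (cmp 1,0)
bgt body: taken
$t3=(-37)-16=-53
$t1=3-1=2
$t4=1-1=0
cmp $t4, 0  (cmp 0,0)
bgt body: not taken
$t1=2+(-53)=-51
halt.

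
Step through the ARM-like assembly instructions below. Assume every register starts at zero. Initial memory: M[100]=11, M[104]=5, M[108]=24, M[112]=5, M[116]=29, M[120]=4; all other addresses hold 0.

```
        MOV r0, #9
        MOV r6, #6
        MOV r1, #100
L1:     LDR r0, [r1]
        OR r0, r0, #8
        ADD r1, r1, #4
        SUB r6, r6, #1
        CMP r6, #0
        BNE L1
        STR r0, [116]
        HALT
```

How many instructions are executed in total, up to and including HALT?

r0=9
r6=6
r1=100
r0=M[100]=11
r0=11|8=11
r1=100+4=104
r6=6-1=5
CMP r6, #0  (cmp 5,0)
BNE L1: taken
r0=M[104]=5
r0=5|8=13
r1=104+4=108
r6=5-1=4
CMP r6, #0  (cmp 4,0)
BNE L1: taken
r0=M[108]=24
r0=24|8=24
r1=108+4=112
r6=4-1=3
CMP r6, #0  (cmp 3,0)
BNE L1: taken
r0=M[112]=5
r0=5|8=13
r1=112+4=116
r6=3-1=2
CMP r6, #0  (cmp 2,0)
BNE L1: taken
r0=M[116]=29
r0=29|8=29
r1=116+4=120
r6=2-1=1
CMP r6, #0  (cmp 1,0)
BNE L1: taken
r0=M[120]=4
r0=4|8=12
r1=120+4=124
r6=1-1=0
CMP r6, #0  (cmp 0,0)
BNE L1: not taken
STR r0, [116] → M[116]=12
halt.
Total executed instructions: 41.

41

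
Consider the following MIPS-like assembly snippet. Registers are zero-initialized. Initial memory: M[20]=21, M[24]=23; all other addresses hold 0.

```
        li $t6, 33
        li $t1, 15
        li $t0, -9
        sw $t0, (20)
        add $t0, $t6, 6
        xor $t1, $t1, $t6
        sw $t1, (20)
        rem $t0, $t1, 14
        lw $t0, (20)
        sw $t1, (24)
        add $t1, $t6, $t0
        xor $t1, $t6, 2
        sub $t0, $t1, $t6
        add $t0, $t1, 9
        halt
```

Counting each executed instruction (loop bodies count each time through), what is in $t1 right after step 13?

35

after li $t6, 33: $t6=33
after li $t1, 15: $t1=15
after li $t0, -9: $t0=-9
sw $t0, (20) → M[20]=-9
after add $t0, $t6, 6: $t0=33+6=39
after xor $t1, $t1, $t6: $t1=15^33=46
sw $t1, (20) → M[20]=46
after rem $t0, $t1, 14: $t0=46%14=4
after lw $t0, (20): $t0=M[20]=46
sw $t1, (24) → M[24]=46
after add $t1, $t6, $t0: $t1=33+46=79
after xor $t1, $t6, 2: $t1=33^2=35
after sub $t0, $t1, $t6: $t0=35-33=2
After step 13: $t1 = 35.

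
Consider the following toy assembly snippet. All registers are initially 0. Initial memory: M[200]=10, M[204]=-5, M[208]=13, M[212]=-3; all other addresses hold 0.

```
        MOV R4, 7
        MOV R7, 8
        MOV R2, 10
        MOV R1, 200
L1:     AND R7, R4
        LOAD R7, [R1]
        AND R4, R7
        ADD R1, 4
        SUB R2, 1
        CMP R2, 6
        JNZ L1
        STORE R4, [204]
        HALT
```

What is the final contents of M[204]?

0

R4=7
R7=8
R2=10
R1=200
R7=8&7=0
R7=M[200]=10
R4=7&10=2
R1=200+4=204
R2=10-1=9
CMP R2, 6  (cmp 9,6)
JNZ L1: taken
R7=10&2=2
R7=M[204]=-5
R4=2&(-5)=2
R1=204+4=208
R2=9-1=8
CMP R2, 6  (cmp 8,6)
JNZ L1: taken
R7=(-5)&2=2
R7=M[208]=13
R4=2&13=0
R1=208+4=212
R2=8-1=7
CMP R2, 6  (cmp 7,6)
JNZ L1: taken
R7=13&0=0
R7=M[212]=-3
R4=0&(-3)=0
R1=212+4=216
R2=7-1=6
CMP R2, 6  (cmp 6,6)
JNZ L1: not taken
STORE R4, [204] → M[204]=0
halt.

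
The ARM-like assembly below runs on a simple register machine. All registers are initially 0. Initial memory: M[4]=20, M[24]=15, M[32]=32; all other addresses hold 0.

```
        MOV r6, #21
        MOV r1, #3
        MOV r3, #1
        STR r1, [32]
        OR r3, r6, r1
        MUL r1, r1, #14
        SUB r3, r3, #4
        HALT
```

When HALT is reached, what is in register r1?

42

after MOV r6, #21: r6=21
after MOV r1, #3: r1=3
after MOV r3, #1: r3=1
STR r1, [32] → M[32]=3
after OR r3, r6, r1: r3=21|3=23
after MUL r1, r1, #14: r1=3*14=42
after SUB r3, r3, #4: r3=23-4=19
halt.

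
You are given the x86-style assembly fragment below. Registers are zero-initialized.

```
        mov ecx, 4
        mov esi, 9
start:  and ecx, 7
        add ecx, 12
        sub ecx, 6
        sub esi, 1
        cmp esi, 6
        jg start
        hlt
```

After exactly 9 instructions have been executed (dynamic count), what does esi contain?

mov ecx, 4 → ecx=4
mov esi, 9 → esi=9
and ecx, 7 → ecx=4&7=4
add ecx, 12 → ecx=4+12=16
sub ecx, 6 → ecx=16-6=10
sub esi, 1 → esi=9-1=8
cmp esi, 6  (cmp 8,6)
jg start: taken
and ecx, 7 → ecx=10&7=2
After step 9: esi = 8.

8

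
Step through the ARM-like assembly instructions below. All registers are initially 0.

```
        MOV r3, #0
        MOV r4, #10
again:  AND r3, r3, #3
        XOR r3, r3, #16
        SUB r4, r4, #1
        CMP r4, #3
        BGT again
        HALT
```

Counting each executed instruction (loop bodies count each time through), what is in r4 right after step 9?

MOV r3, #0 → r3=0
MOV r4, #10 → r4=10
AND r3, r3, #3 → r3=0&3=0
XOR r3, r3, #16 → r3=0^16=16
SUB r4, r4, #1 → r4=10-1=9
CMP r4, #3  (cmp 9,3)
BGT again: taken
AND r3, r3, #3 → r3=16&3=0
XOR r3, r3, #16 → r3=0^16=16
After step 9: r4 = 9.

9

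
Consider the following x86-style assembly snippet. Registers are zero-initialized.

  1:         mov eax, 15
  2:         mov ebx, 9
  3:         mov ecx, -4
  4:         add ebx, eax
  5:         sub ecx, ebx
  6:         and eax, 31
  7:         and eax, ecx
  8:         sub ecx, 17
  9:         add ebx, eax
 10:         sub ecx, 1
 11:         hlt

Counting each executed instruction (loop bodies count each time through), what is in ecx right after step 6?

mov eax, 15 → eax=15
mov ebx, 9 → ebx=9
mov ecx, -4 → ecx=-4
add ebx, eax → ebx=9+15=24
sub ecx, ebx → ecx=(-4)-24=-28
and eax, 31 → eax=15&31=15
After step 6: ecx = -28.

-28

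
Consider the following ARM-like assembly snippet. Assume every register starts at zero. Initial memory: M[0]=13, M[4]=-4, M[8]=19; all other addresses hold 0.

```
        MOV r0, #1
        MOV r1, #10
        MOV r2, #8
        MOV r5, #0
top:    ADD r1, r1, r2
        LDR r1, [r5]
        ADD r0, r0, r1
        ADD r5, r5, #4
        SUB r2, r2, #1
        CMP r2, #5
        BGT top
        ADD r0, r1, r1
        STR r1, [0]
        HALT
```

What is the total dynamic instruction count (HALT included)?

28

r0=1
r1=10
r2=8
r5=0
r1=10+8=18
r1=M[0]=13
r0=1+13=14
r5=0+4=4
r2=8-1=7
CMP r2, #5  (cmp 7,5)
BGT top: taken
r1=13+7=20
r1=M[4]=-4
r0=14+(-4)=10
r5=4+4=8
r2=7-1=6
CMP r2, #5  (cmp 6,5)
BGT top: taken
r1=(-4)+6=2
r1=M[8]=19
r0=10+19=29
r5=8+4=12
r2=6-1=5
CMP r2, #5  (cmp 5,5)
BGT top: not taken
r0=19+19=38
STR r1, [0] → M[0]=19
halt.
Total executed instructions: 28.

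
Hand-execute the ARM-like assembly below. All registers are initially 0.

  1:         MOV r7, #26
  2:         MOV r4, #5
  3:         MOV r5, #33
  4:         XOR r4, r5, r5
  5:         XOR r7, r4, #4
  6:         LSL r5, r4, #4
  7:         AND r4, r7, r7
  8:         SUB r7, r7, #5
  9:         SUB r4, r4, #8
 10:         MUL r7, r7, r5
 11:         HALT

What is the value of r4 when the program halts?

-4

after MOV r7, #26: r7=26
after MOV r4, #5: r4=5
after MOV r5, #33: r5=33
after XOR r4, r5, r5: r4=33^33=0
after XOR r7, r4, #4: r7=0^4=4
after LSL r5, r4, #4: r5=0<<4=0
after AND r4, r7, r7: r4=4&4=4
after SUB r7, r7, #5: r7=4-5=-1
after SUB r4, r4, #8: r4=4-8=-4
after MUL r7, r7, r5: r7=(-1)*0=0
halt.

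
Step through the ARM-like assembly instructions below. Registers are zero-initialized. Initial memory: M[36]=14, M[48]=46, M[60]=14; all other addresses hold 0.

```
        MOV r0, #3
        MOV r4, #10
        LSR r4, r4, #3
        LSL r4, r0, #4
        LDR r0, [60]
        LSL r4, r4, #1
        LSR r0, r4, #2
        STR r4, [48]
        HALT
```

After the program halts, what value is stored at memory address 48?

96

MOV r0, #3 → r0=3
MOV r4, #10 → r4=10
LSR r4, r4, #3 → r4=10>>3=1
LSL r4, r0, #4 → r4=3<<4=48
LDR r0, [60] → r0=M[60]=14
LSL r4, r4, #1 → r4=48<<1=96
LSR r0, r4, #2 → r0=96>>2=24
STR r4, [48] → M[48]=96
halt.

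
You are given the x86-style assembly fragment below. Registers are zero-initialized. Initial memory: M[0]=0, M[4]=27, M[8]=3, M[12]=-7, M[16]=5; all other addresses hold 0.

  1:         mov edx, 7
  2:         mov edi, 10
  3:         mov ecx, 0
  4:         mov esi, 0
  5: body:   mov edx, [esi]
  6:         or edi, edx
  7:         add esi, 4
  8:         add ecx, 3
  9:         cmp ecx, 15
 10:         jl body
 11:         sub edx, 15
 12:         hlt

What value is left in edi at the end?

-1

edx=7
edi=10
ecx=0
esi=0
edx=M[0]=0
edi=10|0=10
esi=0+4=4
ecx=0+3=3
cmp ecx, 15  (cmp 3,15)
jl body: taken
edx=M[4]=27
edi=10|27=27
esi=4+4=8
ecx=3+3=6
cmp ecx, 15  (cmp 6,15)
jl body: taken
edx=M[8]=3
edi=27|3=27
esi=8+4=12
ecx=6+3=9
cmp ecx, 15  (cmp 9,15)
jl body: taken
edx=M[12]=-7
edi=27|(-7)=-5
esi=12+4=16
ecx=9+3=12
cmp ecx, 15  (cmp 12,15)
jl body: taken
edx=M[16]=5
edi=(-5)|5=-1
esi=16+4=20
ecx=12+3=15
cmp ecx, 15  (cmp 15,15)
jl body: not taken
edx=5-15=-10
halt.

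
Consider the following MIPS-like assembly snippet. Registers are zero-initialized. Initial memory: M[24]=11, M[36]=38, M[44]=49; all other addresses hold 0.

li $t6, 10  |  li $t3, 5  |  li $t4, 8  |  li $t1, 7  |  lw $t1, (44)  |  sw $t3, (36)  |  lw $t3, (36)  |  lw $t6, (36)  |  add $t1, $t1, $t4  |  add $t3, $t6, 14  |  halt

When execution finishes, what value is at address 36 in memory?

5

li $t6, 10 → $t6=10
li $t3, 5 → $t3=5
li $t4, 8 → $t4=8
li $t1, 7 → $t1=7
lw $t1, (44) → $t1=M[44]=49
sw $t3, (36) → M[36]=5
lw $t3, (36) → $t3=M[36]=5
lw $t6, (36) → $t6=M[36]=5
add $t1, $t1, $t4 → $t1=49+8=57
add $t3, $t6, 14 → $t3=5+14=19
halt.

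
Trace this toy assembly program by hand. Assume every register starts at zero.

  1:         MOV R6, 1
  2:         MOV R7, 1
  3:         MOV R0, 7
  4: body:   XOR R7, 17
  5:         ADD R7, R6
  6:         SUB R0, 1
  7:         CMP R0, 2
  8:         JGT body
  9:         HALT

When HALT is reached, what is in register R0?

MOV R6, 1 → R6=1
MOV R7, 1 → R7=1
MOV R0, 7 → R0=7
XOR R7, 17 → R7=1^17=16
ADD R7, R6 → R7=16+1=17
SUB R0, 1 → R0=7-1=6
CMP R0, 2  (cmp 6,2)
JGT body: taken
XOR R7, 17 → R7=17^17=0
ADD R7, R6 → R7=0+1=1
SUB R0, 1 → R0=6-1=5
CMP R0, 2  (cmp 5,2)
JGT body: taken
XOR R7, 17 → R7=1^17=16
ADD R7, R6 → R7=16+1=17
SUB R0, 1 → R0=5-1=4
CMP R0, 2  (cmp 4,2)
JGT body: taken
XOR R7, 17 → R7=17^17=0
ADD R7, R6 → R7=0+1=1
SUB R0, 1 → R0=4-1=3
CMP R0, 2  (cmp 3,2)
JGT body: taken
XOR R7, 17 → R7=1^17=16
ADD R7, R6 → R7=16+1=17
SUB R0, 1 → R0=3-1=2
CMP R0, 2  (cmp 2,2)
JGT body: not taken
halt.

2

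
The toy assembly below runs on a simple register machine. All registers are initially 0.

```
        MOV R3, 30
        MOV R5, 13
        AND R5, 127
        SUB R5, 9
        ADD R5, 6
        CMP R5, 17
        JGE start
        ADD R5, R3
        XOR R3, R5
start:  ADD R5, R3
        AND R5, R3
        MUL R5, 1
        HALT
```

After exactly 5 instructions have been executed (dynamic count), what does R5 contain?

after MOV R3, 30: R3=30
after MOV R5, 13: R5=13
after AND R5, 127: R5=13&127=13
after SUB R5, 9: R5=13-9=4
after ADD R5, 6: R5=4+6=10
After step 5: R5 = 10.

10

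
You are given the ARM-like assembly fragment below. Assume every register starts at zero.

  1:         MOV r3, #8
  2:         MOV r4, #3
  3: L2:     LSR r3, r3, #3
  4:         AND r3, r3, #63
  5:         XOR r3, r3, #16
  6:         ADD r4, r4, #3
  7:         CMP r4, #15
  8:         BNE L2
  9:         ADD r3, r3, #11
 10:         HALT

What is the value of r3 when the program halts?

29

r3=8
r4=3
r3=8>>3=1
r3=1&63=1
r3=1^16=17
r4=3+3=6
CMP r4, #15  (cmp 6,15)
BNE L2: taken
r3=17>>3=2
r3=2&63=2
r3=2^16=18
r4=6+3=9
CMP r4, #15  (cmp 9,15)
BNE L2: taken
r3=18>>3=2
r3=2&63=2
r3=2^16=18
r4=9+3=12
CMP r4, #15  (cmp 12,15)
BNE L2: taken
r3=18>>3=2
r3=2&63=2
r3=2^16=18
r4=12+3=15
CMP r4, #15  (cmp 15,15)
BNE L2: not taken
r3=18+11=29
halt.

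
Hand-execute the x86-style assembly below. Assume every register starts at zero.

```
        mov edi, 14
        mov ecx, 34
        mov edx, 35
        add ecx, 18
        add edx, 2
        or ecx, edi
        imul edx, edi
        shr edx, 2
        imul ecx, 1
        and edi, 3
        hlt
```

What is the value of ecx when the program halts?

after mov edi, 14: edi=14
after mov ecx, 34: ecx=34
after mov edx, 35: edx=35
after add ecx, 18: ecx=34+18=52
after add edx, 2: edx=35+2=37
after or ecx, edi: ecx=52|14=62
after imul edx, edi: edx=37*14=518
after shr edx, 2: edx=518>>2=129
after imul ecx, 1: ecx=62*1=62
after and edi, 3: edi=14&3=2
halt.

62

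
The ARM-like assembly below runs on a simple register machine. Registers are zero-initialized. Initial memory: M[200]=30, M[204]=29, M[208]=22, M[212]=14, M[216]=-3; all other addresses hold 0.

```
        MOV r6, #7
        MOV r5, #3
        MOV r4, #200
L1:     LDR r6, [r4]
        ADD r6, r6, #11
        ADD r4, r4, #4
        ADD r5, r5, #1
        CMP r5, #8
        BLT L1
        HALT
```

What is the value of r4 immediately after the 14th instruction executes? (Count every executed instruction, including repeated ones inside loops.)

208

r6=7
r5=3
r4=200
r6=M[200]=30
r6=30+11=41
r4=200+4=204
r5=3+1=4
CMP r5, #8  (cmp 4,8)
BLT L1: taken
r6=M[204]=29
r6=29+11=40
r4=204+4=208
r5=4+1=5
CMP r5, #8  (cmp 5,8)
After step 14: r4 = 208.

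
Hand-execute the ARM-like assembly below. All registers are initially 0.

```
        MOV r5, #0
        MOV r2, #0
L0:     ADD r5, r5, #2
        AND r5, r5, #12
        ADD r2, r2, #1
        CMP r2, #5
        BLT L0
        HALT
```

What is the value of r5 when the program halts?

0

r5=0
r2=0
r5=0+2=2
r5=2&12=0
r2=0+1=1
CMP r2, #5  (cmp 1,5)
BLT L0: taken
r5=0+2=2
r5=2&12=0
r2=1+1=2
CMP r2, #5  (cmp 2,5)
BLT L0: taken
r5=0+2=2
r5=2&12=0
r2=2+1=3
CMP r2, #5  (cmp 3,5)
BLT L0: taken
r5=0+2=2
r5=2&12=0
r2=3+1=4
CMP r2, #5  (cmp 4,5)
BLT L0: taken
r5=0+2=2
r5=2&12=0
r2=4+1=5
CMP r2, #5  (cmp 5,5)
BLT L0: not taken
halt.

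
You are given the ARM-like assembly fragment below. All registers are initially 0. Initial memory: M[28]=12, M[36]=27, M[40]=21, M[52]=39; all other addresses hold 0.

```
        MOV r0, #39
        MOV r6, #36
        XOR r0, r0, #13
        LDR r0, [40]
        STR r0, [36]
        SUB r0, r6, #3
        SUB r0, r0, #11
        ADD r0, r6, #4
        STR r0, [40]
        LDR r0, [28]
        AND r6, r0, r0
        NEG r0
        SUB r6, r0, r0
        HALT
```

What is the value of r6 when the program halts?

0

after MOV r0, #39: r0=39
after MOV r6, #36: r6=36
after XOR r0, r0, #13: r0=39^13=42
after LDR r0, [40]: r0=M[40]=21
STR r0, [36] → M[36]=21
after SUB r0, r6, #3: r0=36-3=33
after SUB r0, r0, #11: r0=33-11=22
after ADD r0, r6, #4: r0=36+4=40
STR r0, [40] → M[40]=40
after LDR r0, [28]: r0=M[28]=12
after AND r6, r0, r0: r6=12&12=12
after NEG r0: r0=-(12)=-12
after SUB r6, r0, r0: r6=(-12)-(-12)=0
halt.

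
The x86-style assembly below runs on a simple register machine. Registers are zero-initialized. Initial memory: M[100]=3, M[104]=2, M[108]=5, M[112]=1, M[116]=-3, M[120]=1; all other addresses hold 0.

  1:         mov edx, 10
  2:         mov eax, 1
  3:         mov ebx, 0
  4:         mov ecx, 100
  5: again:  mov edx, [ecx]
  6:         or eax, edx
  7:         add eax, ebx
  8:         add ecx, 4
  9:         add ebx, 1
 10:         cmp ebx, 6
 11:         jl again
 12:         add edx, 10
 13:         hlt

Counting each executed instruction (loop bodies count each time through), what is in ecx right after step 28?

after mov edx, 10: edx=10
after mov eax, 1: eax=1
after mov ebx, 0: ebx=0
after mov ecx, 100: ecx=100
after mov edx, [ecx]: edx=M[100]=3
after or eax, edx: eax=1|3=3
after add eax, ebx: eax=3+0=3
after add ecx, 4: ecx=100+4=104
after add ebx, 1: ebx=0+1=1
cmp ebx, 6  (cmp 1,6)
jl again: taken
after mov edx, [ecx]: edx=M[104]=2
after or eax, edx: eax=3|2=3
after add eax, ebx: eax=3+1=4
after add ecx, 4: ecx=104+4=108
after add ebx, 1: ebx=1+1=2
cmp ebx, 6  (cmp 2,6)
jl again: taken
after mov edx, [ecx]: edx=M[108]=5
after or eax, edx: eax=4|5=5
after add eax, ebx: eax=5+2=7
after add ecx, 4: ecx=108+4=112
after add ebx, 1: ebx=2+1=3
cmp ebx, 6  (cmp 3,6)
jl again: taken
after mov edx, [ecx]: edx=M[112]=1
after or eax, edx: eax=7|1=7
after add eax, ebx: eax=7+3=10
After step 28: ecx = 112.

112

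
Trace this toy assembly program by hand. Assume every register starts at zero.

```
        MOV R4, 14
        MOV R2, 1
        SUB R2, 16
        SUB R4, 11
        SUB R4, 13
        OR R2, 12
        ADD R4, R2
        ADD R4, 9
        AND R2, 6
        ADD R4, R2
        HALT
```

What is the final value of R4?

0

after MOV R4, 14: R4=14
after MOV R2, 1: R2=1
after SUB R2, 16: R2=1-16=-15
after SUB R4, 11: R4=14-11=3
after SUB R4, 13: R4=3-13=-10
after OR R2, 12: R2=(-15)|12=-3
after ADD R4, R2: R4=(-10)+(-3)=-13
after ADD R4, 9: R4=(-13)+9=-4
after AND R2, 6: R2=(-3)&6=4
after ADD R4, R2: R4=(-4)+4=0
halt.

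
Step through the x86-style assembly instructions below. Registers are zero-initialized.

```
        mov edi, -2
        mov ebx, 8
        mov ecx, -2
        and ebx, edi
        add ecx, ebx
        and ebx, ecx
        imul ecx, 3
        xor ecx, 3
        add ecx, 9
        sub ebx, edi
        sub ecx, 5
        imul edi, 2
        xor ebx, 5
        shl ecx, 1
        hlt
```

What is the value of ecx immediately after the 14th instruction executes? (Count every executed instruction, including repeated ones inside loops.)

after mov edi, -2: edi=-2
after mov ebx, 8: ebx=8
after mov ecx, -2: ecx=-2
after and ebx, edi: ebx=8&(-2)=8
after add ecx, ebx: ecx=(-2)+8=6
after and ebx, ecx: ebx=8&6=0
after imul ecx, 3: ecx=6*3=18
after xor ecx, 3: ecx=18^3=17
after add ecx, 9: ecx=17+9=26
after sub ebx, edi: ebx=0-(-2)=2
after sub ecx, 5: ecx=26-5=21
after imul edi, 2: edi=(-2)*2=-4
after xor ebx, 5: ebx=2^5=7
after shl ecx, 1: ecx=21<<1=42
After step 14: ecx = 42.

42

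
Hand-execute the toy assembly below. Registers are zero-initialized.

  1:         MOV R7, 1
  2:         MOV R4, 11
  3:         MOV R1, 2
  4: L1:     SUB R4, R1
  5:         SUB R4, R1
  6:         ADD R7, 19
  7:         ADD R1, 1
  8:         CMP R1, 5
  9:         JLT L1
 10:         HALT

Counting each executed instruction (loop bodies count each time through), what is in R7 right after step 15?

39

MOV R7, 1 → R7=1
MOV R4, 11 → R4=11
MOV R1, 2 → R1=2
SUB R4, R1 → R4=11-2=9
SUB R4, R1 → R4=9-2=7
ADD R7, 19 → R7=1+19=20
ADD R1, 1 → R1=2+1=3
CMP R1, 5  (cmp 3,5)
JLT L1: taken
SUB R4, R1 → R4=7-3=4
SUB R4, R1 → R4=4-3=1
ADD R7, 19 → R7=20+19=39
ADD R1, 1 → R1=3+1=4
CMP R1, 5  (cmp 4,5)
JLT L1: taken
After step 15: R7 = 39.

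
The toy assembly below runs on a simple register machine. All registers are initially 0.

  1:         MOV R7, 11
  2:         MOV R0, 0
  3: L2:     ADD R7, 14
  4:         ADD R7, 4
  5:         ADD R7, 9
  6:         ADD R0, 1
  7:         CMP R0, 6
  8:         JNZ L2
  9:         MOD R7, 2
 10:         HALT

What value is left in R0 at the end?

6

R7=11
R0=0
R7=11+14=25
R7=25+4=29
R7=29+9=38
R0=0+1=1
CMP R0, 6  (cmp 1,6)
JNZ L2: taken
R7=38+14=52
R7=52+4=56
R7=56+9=65
R0=1+1=2
CMP R0, 6  (cmp 2,6)
JNZ L2: taken
R7=65+14=79
R7=79+4=83
R7=83+9=92
R0=2+1=3
CMP R0, 6  (cmp 3,6)
JNZ L2: taken
R7=92+14=106
R7=106+4=110
R7=110+9=119
R0=3+1=4
CMP R0, 6  (cmp 4,6)
JNZ L2: taken
R7=119+14=133
R7=133+4=137
R7=137+9=146
R0=4+1=5
CMP R0, 6  (cmp 5,6)
JNZ L2: taken
R7=146+14=160
R7=160+4=164
R7=164+9=173
R0=5+1=6
CMP R0, 6  (cmp 6,6)
JNZ L2: not taken
R7=173%2=1
halt.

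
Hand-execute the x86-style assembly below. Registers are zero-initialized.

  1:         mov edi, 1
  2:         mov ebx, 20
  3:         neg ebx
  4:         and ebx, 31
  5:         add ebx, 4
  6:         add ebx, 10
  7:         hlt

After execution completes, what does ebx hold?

26

mov edi, 1 → edi=1
mov ebx, 20 → ebx=20
neg ebx → ebx=-(20)=-20
and ebx, 31 → ebx=(-20)&31=12
add ebx, 4 → ebx=12+4=16
add ebx, 10 → ebx=16+10=26
halt.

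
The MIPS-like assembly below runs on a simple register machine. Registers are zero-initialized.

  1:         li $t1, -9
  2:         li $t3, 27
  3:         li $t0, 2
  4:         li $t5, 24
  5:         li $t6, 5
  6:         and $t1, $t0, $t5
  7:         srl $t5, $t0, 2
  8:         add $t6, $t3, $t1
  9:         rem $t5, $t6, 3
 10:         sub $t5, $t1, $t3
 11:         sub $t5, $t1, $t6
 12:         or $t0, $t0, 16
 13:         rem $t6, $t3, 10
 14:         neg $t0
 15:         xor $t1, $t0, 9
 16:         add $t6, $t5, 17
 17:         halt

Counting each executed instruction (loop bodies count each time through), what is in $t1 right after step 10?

0

li $t1, -9 → $t1=-9
li $t3, 27 → $t3=27
li $t0, 2 → $t0=2
li $t5, 24 → $t5=24
li $t6, 5 → $t6=5
and $t1, $t0, $t5 → $t1=2&24=0
srl $t5, $t0, 2 → $t5=2>>2=0
add $t6, $t3, $t1 → $t6=27+0=27
rem $t5, $t6, 3 → $t5=27%3=0
sub $t5, $t1, $t3 → $t5=0-27=-27
After step 10: $t1 = 0.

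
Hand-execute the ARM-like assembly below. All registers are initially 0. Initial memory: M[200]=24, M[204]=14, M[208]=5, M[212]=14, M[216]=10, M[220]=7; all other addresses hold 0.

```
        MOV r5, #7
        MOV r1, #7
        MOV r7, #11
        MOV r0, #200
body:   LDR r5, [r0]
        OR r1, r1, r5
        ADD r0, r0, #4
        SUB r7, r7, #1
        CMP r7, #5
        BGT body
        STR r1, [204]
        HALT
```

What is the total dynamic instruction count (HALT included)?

42

MOV r5, #7 → r5=7
MOV r1, #7 → r1=7
MOV r7, #11 → r7=11
MOV r0, #200 → r0=200
LDR r5, [r0] → r5=M[200]=24
OR r1, r1, r5 → r1=7|24=31
ADD r0, r0, #4 → r0=200+4=204
SUB r7, r7, #1 → r7=11-1=10
CMP r7, #5  (cmp 10,5)
BGT body: taken
LDR r5, [r0] → r5=M[204]=14
OR r1, r1, r5 → r1=31|14=31
ADD r0, r0, #4 → r0=204+4=208
SUB r7, r7, #1 → r7=10-1=9
CMP r7, #5  (cmp 9,5)
BGT body: taken
LDR r5, [r0] → r5=M[208]=5
OR r1, r1, r5 → r1=31|5=31
ADD r0, r0, #4 → r0=208+4=212
SUB r7, r7, #1 → r7=9-1=8
CMP r7, #5  (cmp 8,5)
BGT body: taken
LDR r5, [r0] → r5=M[212]=14
OR r1, r1, r5 → r1=31|14=31
ADD r0, r0, #4 → r0=212+4=216
SUB r7, r7, #1 → r7=8-1=7
CMP r7, #5  (cmp 7,5)
BGT body: taken
LDR r5, [r0] → r5=M[216]=10
OR r1, r1, r5 → r1=31|10=31
ADD r0, r0, #4 → r0=216+4=220
SUB r7, r7, #1 → r7=7-1=6
CMP r7, #5  (cmp 6,5)
BGT body: taken
LDR r5, [r0] → r5=M[220]=7
OR r1, r1, r5 → r1=31|7=31
ADD r0, r0, #4 → r0=220+4=224
SUB r7, r7, #1 → r7=6-1=5
CMP r7, #5  (cmp 5,5)
BGT body: not taken
STR r1, [204] → M[204]=31
halt.
Total executed instructions: 42.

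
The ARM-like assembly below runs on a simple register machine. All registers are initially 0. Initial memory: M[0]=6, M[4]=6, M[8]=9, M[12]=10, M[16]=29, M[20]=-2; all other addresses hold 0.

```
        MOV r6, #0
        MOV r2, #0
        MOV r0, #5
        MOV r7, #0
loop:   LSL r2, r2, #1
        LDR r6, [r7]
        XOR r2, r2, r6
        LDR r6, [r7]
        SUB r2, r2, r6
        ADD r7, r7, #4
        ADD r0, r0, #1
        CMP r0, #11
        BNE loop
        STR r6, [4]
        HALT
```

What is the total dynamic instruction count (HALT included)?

60

MOV r6, #0 → r6=0
MOV r2, #0 → r2=0
MOV r0, #5 → r0=5
MOV r7, #0 → r7=0
LSL r2, r2, #1 → r2=0<<1=0
LDR r6, [r7] → r6=M[0]=6
XOR r2, r2, r6 → r2=0^6=6
LDR r6, [r7] → r6=M[0]=6
SUB r2, r2, r6 → r2=6-6=0
ADD r7, r7, #4 → r7=0+4=4
ADD r0, r0, #1 → r0=5+1=6
CMP r0, #11  (cmp 6,11)
BNE loop: taken
LSL r2, r2, #1 → r2=0<<1=0
LDR r6, [r7] → r6=M[4]=6
XOR r2, r2, r6 → r2=0^6=6
LDR r6, [r7] → r6=M[4]=6
SUB r2, r2, r6 → r2=6-6=0
ADD r7, r7, #4 → r7=4+4=8
ADD r0, r0, #1 → r0=6+1=7
CMP r0, #11  (cmp 7,11)
BNE loop: taken
LSL r2, r2, #1 → r2=0<<1=0
LDR r6, [r7] → r6=M[8]=9
XOR r2, r2, r6 → r2=0^9=9
LDR r6, [r7] → r6=M[8]=9
SUB r2, r2, r6 → r2=9-9=0
ADD r7, r7, #4 → r7=8+4=12
ADD r0, r0, #1 → r0=7+1=8
CMP r0, #11  (cmp 8,11)
BNE loop: taken
LSL r2, r2, #1 → r2=0<<1=0
LDR r6, [r7] → r6=M[12]=10
XOR r2, r2, r6 → r2=0^10=10
LDR r6, [r7] → r6=M[12]=10
SUB r2, r2, r6 → r2=10-10=0
ADD r7, r7, #4 → r7=12+4=16
ADD r0, r0, #1 → r0=8+1=9
CMP r0, #11  (cmp 9,11)
BNE loop: taken
LSL r2, r2, #1 → r2=0<<1=0
LDR r6, [r7] → r6=M[16]=29
XOR r2, r2, r6 → r2=0^29=29
LDR r6, [r7] → r6=M[16]=29
SUB r2, r2, r6 → r2=29-29=0
ADD r7, r7, #4 → r7=16+4=20
ADD r0, r0, #1 → r0=9+1=10
CMP r0, #11  (cmp 10,11)
BNE loop: taken
LSL r2, r2, #1 → r2=0<<1=0
LDR r6, [r7] → r6=M[20]=-2
XOR r2, r2, r6 → r2=0^(-2)=-2
LDR r6, [r7] → r6=M[20]=-2
SUB r2, r2, r6 → r2=(-2)-(-2)=0
ADD r7, r7, #4 → r7=20+4=24
ADD r0, r0, #1 → r0=10+1=11
CMP r0, #11  (cmp 11,11)
BNE loop: not taken
STR r6, [4] → M[4]=-2
halt.
Total executed instructions: 60.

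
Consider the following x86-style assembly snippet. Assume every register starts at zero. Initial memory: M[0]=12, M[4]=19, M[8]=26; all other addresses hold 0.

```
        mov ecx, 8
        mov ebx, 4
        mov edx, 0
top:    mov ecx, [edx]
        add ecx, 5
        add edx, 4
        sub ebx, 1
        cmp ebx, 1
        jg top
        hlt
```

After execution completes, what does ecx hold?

mov ecx, 8 → ecx=8
mov ebx, 4 → ebx=4
mov edx, 0 → edx=0
mov ecx, [edx] → ecx=M[0]=12
add ecx, 5 → ecx=12+5=17
add edx, 4 → edx=0+4=4
sub ebx, 1 → ebx=4-1=3
cmp ebx, 1  (cmp 3,1)
jg top: taken
mov ecx, [edx] → ecx=M[4]=19
add ecx, 5 → ecx=19+5=24
add edx, 4 → edx=4+4=8
sub ebx, 1 → ebx=3-1=2
cmp ebx, 1  (cmp 2,1)
jg top: taken
mov ecx, [edx] → ecx=M[8]=26
add ecx, 5 → ecx=26+5=31
add edx, 4 → edx=8+4=12
sub ebx, 1 → ebx=2-1=1
cmp ebx, 1  (cmp 1,1)
jg top: not taken
halt.

31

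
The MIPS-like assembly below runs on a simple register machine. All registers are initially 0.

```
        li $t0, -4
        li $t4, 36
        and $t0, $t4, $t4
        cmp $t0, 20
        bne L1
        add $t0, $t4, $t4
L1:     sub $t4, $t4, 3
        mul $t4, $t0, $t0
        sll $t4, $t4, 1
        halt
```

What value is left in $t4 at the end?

2592

$t0=-4
$t4=36
$t0=36&36=36
cmp $t0, 20  (cmp 36,20)
bne L1: taken
$t4=36-3=33
$t4=36*36=1296
$t4=1296<<1=2592
halt.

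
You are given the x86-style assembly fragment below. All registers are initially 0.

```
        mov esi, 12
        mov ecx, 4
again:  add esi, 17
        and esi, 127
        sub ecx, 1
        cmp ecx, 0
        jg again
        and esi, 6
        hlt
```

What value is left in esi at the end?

mov esi, 12 → esi=12
mov ecx, 4 → ecx=4
add esi, 17 → esi=12+17=29
and esi, 127 → esi=29&127=29
sub ecx, 1 → ecx=4-1=3
cmp ecx, 0  (cmp 3,0)
jg again: taken
add esi, 17 → esi=29+17=46
and esi, 127 → esi=46&127=46
sub ecx, 1 → ecx=3-1=2
cmp ecx, 0  (cmp 2,0)
jg again: taken
add esi, 17 → esi=46+17=63
and esi, 127 → esi=63&127=63
sub ecx, 1 → ecx=2-1=1
cmp ecx, 0  (cmp 1,0)
jg again: taken
add esi, 17 → esi=63+17=80
and esi, 127 → esi=80&127=80
sub ecx, 1 → ecx=1-1=0
cmp ecx, 0  (cmp 0,0)
jg again: not taken
and esi, 6 → esi=80&6=0
halt.

0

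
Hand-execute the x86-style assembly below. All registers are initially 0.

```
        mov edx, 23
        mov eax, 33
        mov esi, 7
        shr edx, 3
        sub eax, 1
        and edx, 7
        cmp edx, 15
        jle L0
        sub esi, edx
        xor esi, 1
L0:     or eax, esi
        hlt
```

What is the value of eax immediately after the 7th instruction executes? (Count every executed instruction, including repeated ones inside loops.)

mov edx, 23 → edx=23
mov eax, 33 → eax=33
mov esi, 7 → esi=7
shr edx, 3 → edx=23>>3=2
sub eax, 1 → eax=33-1=32
and edx, 7 → edx=2&7=2
cmp edx, 15  (cmp 2,15)
After step 7: eax = 32.

32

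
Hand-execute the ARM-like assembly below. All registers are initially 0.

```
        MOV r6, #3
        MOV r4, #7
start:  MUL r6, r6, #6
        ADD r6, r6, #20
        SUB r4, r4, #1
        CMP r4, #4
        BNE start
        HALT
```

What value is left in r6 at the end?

1508

r6=3
r4=7
r6=3*6=18
r6=18+20=38
r4=7-1=6
CMP r4, #4  (cmp 6,4)
BNE start: taken
r6=38*6=228
r6=228+20=248
r4=6-1=5
CMP r4, #4  (cmp 5,4)
BNE start: taken
r6=248*6=1488
r6=1488+20=1508
r4=5-1=4
CMP r4, #4  (cmp 4,4)
BNE start: not taken
halt.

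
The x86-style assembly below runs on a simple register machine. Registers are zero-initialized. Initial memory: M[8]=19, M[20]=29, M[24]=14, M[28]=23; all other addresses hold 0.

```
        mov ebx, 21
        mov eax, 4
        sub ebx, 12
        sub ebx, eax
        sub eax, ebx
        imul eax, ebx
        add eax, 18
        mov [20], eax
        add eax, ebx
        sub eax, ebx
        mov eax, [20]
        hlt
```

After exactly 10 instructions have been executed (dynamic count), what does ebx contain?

ebx=21
eax=4
ebx=21-12=9
ebx=9-4=5
eax=4-5=-1
eax=(-1)*5=-5
eax=(-5)+18=13
mov [20], eax → M[20]=13
eax=13+5=18
eax=18-5=13
After step 10: ebx = 5.

5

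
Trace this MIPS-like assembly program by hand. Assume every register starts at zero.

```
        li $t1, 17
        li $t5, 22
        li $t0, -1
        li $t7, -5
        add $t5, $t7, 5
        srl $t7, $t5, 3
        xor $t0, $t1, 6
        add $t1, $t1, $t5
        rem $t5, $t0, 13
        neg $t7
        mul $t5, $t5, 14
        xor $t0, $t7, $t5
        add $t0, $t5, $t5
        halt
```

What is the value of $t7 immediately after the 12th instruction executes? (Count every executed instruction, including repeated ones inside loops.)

$t1=17
$t5=22
$t0=-1
$t7=-5
$t5=(-5)+5=0
$t7=0>>3=0
$t0=17^6=23
$t1=17+0=17
$t5=23%13=10
$t7=-(0)=0
$t5=10*14=140
$t0=0^140=140
After step 12: $t7 = 0.

0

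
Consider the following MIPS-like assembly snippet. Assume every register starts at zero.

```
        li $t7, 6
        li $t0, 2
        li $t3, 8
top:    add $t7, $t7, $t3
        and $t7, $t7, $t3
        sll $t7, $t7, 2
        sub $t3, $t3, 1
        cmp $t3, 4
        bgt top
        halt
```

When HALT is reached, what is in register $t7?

20

$t7=6
$t0=2
$t3=8
$t7=6+8=14
$t7=14&8=8
$t7=8<<2=32
$t3=8-1=7
cmp $t3, 4  (cmp 7,4)
bgt top: taken
$t7=32+7=39
$t7=39&7=7
$t7=7<<2=28
$t3=7-1=6
cmp $t3, 4  (cmp 6,4)
bgt top: taken
$t7=28+6=34
$t7=34&6=2
$t7=2<<2=8
$t3=6-1=5
cmp $t3, 4  (cmp 5,4)
bgt top: taken
$t7=8+5=13
$t7=13&5=5
$t7=5<<2=20
$t3=5-1=4
cmp $t3, 4  (cmp 4,4)
bgt top: not taken
halt.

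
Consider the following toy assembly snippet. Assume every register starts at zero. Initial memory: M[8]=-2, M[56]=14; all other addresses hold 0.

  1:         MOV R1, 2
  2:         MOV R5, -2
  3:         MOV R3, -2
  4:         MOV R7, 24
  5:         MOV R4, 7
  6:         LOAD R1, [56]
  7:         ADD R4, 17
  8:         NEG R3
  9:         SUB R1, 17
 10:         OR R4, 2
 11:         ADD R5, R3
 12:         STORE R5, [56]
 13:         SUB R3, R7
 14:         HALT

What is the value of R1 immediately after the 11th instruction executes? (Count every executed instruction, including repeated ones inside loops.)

MOV R1, 2 → R1=2
MOV R5, -2 → R5=-2
MOV R3, -2 → R3=-2
MOV R7, 24 → R7=24
MOV R4, 7 → R4=7
LOAD R1, [56] → R1=M[56]=14
ADD R4, 17 → R4=7+17=24
NEG R3 → R3=-(-2)=2
SUB R1, 17 → R1=14-17=-3
OR R4, 2 → R4=24|2=26
ADD R5, R3 → R5=(-2)+2=0
After step 11: R1 = -3.

-3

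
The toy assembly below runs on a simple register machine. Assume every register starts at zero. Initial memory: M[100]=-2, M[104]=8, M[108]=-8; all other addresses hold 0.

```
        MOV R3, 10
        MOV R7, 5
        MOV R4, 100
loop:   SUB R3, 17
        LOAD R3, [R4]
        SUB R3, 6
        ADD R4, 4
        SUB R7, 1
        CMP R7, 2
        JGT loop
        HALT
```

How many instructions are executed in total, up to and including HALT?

25

R3=10
R7=5
R4=100
R3=10-17=-7
R3=M[100]=-2
R3=(-2)-6=-8
R4=100+4=104
R7=5-1=4
CMP R7, 2  (cmp 4,2)
JGT loop: taken
R3=(-8)-17=-25
R3=M[104]=8
R3=8-6=2
R4=104+4=108
R7=4-1=3
CMP R7, 2  (cmp 3,2)
JGT loop: taken
R3=2-17=-15
R3=M[108]=-8
R3=(-8)-6=-14
R4=108+4=112
R7=3-1=2
CMP R7, 2  (cmp 2,2)
JGT loop: not taken
halt.
Total executed instructions: 25.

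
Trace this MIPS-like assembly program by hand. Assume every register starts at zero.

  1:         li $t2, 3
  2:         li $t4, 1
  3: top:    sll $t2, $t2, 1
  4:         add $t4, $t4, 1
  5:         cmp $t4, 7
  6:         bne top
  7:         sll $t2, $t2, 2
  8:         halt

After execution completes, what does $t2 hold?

li $t2, 3 → $t2=3
li $t4, 1 → $t4=1
sll $t2, $t2, 1 → $t2=3<<1=6
add $t4, $t4, 1 → $t4=1+1=2
cmp $t4, 7  (cmp 2,7)
bne top: taken
sll $t2, $t2, 1 → $t2=6<<1=12
add $t4, $t4, 1 → $t4=2+1=3
cmp $t4, 7  (cmp 3,7)
bne top: taken
sll $t2, $t2, 1 → $t2=12<<1=24
add $t4, $t4, 1 → $t4=3+1=4
cmp $t4, 7  (cmp 4,7)
bne top: taken
sll $t2, $t2, 1 → $t2=24<<1=48
add $t4, $t4, 1 → $t4=4+1=5
cmp $t4, 7  (cmp 5,7)
bne top: taken
sll $t2, $t2, 1 → $t2=48<<1=96
add $t4, $t4, 1 → $t4=5+1=6
cmp $t4, 7  (cmp 6,7)
bne top: taken
sll $t2, $t2, 1 → $t2=96<<1=192
add $t4, $t4, 1 → $t4=6+1=7
cmp $t4, 7  (cmp 7,7)
bne top: not taken
sll $t2, $t2, 2 → $t2=192<<2=768
halt.

768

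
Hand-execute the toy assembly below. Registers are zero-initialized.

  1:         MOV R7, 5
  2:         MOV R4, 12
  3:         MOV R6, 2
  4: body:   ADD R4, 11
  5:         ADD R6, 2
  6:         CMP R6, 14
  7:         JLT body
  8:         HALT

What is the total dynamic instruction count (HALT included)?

28

R7=5
R4=12
R6=2
R4=12+11=23
R6=2+2=4
CMP R6, 14  (cmp 4,14)
JLT body: taken
R4=23+11=34
R6=4+2=6
CMP R6, 14  (cmp 6,14)
JLT body: taken
R4=34+11=45
R6=6+2=8
CMP R6, 14  (cmp 8,14)
JLT body: taken
R4=45+11=56
R6=8+2=10
CMP R6, 14  (cmp 10,14)
JLT body: taken
R4=56+11=67
R6=10+2=12
CMP R6, 14  (cmp 12,14)
JLT body: taken
R4=67+11=78
R6=12+2=14
CMP R6, 14  (cmp 14,14)
JLT body: not taken
halt.
Total executed instructions: 28.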